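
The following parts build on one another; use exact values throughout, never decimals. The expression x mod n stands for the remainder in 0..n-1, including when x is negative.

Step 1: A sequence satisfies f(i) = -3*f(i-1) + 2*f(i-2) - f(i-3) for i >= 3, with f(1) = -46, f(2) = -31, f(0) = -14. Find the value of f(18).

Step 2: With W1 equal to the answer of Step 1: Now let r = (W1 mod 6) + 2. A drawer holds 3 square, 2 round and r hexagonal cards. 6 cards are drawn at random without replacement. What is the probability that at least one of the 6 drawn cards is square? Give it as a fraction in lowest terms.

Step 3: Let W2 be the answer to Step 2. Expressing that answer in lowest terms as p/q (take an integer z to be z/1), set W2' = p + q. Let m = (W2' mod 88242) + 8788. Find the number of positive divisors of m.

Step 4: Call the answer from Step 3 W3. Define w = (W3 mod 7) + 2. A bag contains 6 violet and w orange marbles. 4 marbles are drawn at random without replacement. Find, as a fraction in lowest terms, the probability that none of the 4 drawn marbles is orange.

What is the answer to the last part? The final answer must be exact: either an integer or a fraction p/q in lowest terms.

1/33

Step 1: f(3) = -3*(-31) + 2*(-46) - 1*(-14) = 15; iterating: f(3)=15, f(4)=-61, f(5)=244, f(6)=-869, f(7)=3156, f(8)=-11450, f(9)=41531, f(10)=-150649, f(11)=546459, f(12)=-1982206, f(13)=7190185, f(14)=-26081426, f(15)=94606854, f(16)=-343173599, f(17)=1244815931, f(18)=-4515401845; answer -4515401845
Step 2: W1 = -4515401845; r = 7; total draws C(12,6) = 924; complement C(9,6) = 84; favorable 924 - 84 = 840; P = 10/11; answer 10/11
Step 3: W2 = 10/11; threaded value p + q = 21; m = 8809; 8809 = 23 * 383; number of divisors = (1+1) * (1+1) = 4; answer 4
Step 4: W3 = 4; w = 6; total draws C(12,4) = 495; favorable C(6,4) = 15; P = 1/33; answer 1/33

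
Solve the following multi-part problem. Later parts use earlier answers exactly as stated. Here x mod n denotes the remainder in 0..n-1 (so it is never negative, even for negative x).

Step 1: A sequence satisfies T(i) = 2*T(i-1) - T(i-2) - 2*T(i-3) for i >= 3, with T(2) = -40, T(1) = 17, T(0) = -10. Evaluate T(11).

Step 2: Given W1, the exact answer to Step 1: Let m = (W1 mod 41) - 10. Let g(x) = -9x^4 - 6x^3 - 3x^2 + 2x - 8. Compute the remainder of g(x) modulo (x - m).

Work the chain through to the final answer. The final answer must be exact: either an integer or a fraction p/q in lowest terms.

Step 1: T(3) = 2*(-40) - 1*(17) - 2*(-10) = -77; iterating: T(3)=-77, T(4)=-148, T(5)=-139, T(6)=24, T(7)=483, T(8)=1220, T(9)=1909, T(10)=1632, T(11)=-1085; answer -1085
Step 2: W1 = -1085; m = 12; remainder = value at the root: -9*(12)^4 - 6*(12)^3 - 3*(12)^2 + 2*(12)^1 - 8 = (-186624) + (-10368) + (-432) + (24) + (-8) = -197408; answer -197408

-197408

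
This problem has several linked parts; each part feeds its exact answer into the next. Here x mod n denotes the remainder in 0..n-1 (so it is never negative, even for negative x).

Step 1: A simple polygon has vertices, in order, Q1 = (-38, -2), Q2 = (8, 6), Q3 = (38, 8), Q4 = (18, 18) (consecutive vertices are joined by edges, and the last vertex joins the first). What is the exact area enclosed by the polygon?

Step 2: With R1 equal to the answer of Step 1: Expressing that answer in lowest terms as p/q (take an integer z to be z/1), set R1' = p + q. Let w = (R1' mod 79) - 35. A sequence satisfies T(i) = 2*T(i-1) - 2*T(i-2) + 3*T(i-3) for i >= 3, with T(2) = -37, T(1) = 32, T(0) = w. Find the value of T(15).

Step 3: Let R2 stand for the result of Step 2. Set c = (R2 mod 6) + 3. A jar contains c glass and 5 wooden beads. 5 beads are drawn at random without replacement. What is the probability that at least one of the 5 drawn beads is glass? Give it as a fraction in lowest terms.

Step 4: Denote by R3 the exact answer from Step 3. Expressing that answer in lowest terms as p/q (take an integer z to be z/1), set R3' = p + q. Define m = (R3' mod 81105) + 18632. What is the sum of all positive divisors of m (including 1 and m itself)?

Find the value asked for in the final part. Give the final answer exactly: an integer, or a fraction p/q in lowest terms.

Step 1: cross terms: (-38*6 - 8*-2)=-212, (8*8 - 38*6)=-164, (38*18 - 18*8)=540, (18*-2 - -38*18)=648; twice the area = |812| = 812; area = 406; answer 406
Step 2: R1 = 406; threaded value p + q = 407; w = -23; T(3) = 2*(-37) - 2*(32) + 3*(-23) = -207; iterating: T(3)=-207, T(4)=-244, T(5)=-185, T(6)=-503, T(7)=-1368, T(8)=-2285, T(9)=-3343, T(10)=-6220, T(11)=-12609, T(12)=-22807, T(13)=-39056, T(14)=-70325, T(15)=-130959; answer -130959
Step 3: R2 = -130959; c = 6; total draws C(11,5) = 462; complement C(5,5) = 1; favorable 462 - 1 = 461; P = 461/462; answer 461/462
Step 4: R3 = 461/462; threaded value p + q = 923; m = 19555; 19555 = 5 * 3911; sigma = (1 + 5) * (1 + 3911) = 6 * 3912 = 23472; answer 23472

23472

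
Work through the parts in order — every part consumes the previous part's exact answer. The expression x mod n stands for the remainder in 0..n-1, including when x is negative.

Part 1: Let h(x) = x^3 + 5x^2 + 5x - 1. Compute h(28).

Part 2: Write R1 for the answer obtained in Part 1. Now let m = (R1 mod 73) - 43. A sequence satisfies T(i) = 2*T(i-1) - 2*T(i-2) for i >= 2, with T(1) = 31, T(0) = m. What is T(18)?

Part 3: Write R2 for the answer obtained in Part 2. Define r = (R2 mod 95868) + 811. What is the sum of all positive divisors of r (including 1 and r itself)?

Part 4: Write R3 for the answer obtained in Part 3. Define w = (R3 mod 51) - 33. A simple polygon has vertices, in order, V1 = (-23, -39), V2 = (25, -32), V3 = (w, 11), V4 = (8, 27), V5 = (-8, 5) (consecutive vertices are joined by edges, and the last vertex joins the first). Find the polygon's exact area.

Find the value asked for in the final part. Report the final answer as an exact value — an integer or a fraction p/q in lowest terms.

Part 1: 1*(28)^3 + 5*(28)^2 + 5*(28)^1 - 1 = (21952) + (3920) + (140) + (-1) = 26011; answer 26011
Part 2: R1 = 26011; m = -20; T(2) = 2*(31) - 2*(-20) = 102; iterating: T(2)=102, T(3)=142, T(4)=80, T(5)=-124, T(6)=-408, T(7)=-568, T(8)=-320, T(9)=496, T(10)=1632, T(11)=2272, T(12)=1280, T(13)=-1984, T(14)=-6528, T(15)=-9088, T(16)=-5120, T(17)=7936, T(18)=26112; answer 26112
Part 3: R2 = 26112; r = 26923; 26923 = 13 * 19 * 109; sigma = (1 + 13) * (1 + 19) * (1 + 109) = 14 * 20 * 110 = 30800; answer 30800
Part 4: R3 = 30800; w = 14; cross terms: (-23*-32 - 25*-39)=1711, (25*11 - 14*-32)=723, (14*27 - 8*11)=290, (8*5 - -8*27)=256, (-8*-39 - -23*5)=427; twice the area = |3407| = 3407; area = 3407/2; answer 3407/2

3407/2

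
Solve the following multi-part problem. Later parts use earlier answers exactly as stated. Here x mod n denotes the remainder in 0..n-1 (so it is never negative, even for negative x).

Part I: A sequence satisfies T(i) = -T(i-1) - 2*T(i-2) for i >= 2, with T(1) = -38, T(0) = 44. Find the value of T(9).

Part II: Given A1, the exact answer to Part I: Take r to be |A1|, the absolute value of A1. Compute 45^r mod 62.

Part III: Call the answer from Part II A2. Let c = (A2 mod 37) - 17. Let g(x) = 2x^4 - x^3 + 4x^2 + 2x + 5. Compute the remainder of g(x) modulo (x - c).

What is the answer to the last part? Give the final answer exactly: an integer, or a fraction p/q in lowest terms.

Part I: T(2) = -1*(-38) - 2*(44) = -50; iterating: T(2)=-50, T(3)=126, T(4)=-26, T(5)=-226, T(6)=278, T(7)=174, T(8)=-730, T(9)=382; answer 382
Part II: A1 = 382; r = 382; squarings mod 62: 45^1=45, 45^2=41, 45^4=7, 45^8=49, 45^16=45, 45^32=41, 45^64=7, 45^128=49, 45^256=45; 45^382 = 45^2 * 45^4 * 45^8 * 45^16 * 45^32 * 45^64 * 45^256 = 19 (mod 62); answer 19
Part III: A2 = 19; c = 2; remainder = value at the root: 2*(2)^4 - 1*(2)^3 + 4*(2)^2 + 2*(2)^1 + 5 = (32) + (-8) + (16) + (4) + (5) = 49; answer 49

49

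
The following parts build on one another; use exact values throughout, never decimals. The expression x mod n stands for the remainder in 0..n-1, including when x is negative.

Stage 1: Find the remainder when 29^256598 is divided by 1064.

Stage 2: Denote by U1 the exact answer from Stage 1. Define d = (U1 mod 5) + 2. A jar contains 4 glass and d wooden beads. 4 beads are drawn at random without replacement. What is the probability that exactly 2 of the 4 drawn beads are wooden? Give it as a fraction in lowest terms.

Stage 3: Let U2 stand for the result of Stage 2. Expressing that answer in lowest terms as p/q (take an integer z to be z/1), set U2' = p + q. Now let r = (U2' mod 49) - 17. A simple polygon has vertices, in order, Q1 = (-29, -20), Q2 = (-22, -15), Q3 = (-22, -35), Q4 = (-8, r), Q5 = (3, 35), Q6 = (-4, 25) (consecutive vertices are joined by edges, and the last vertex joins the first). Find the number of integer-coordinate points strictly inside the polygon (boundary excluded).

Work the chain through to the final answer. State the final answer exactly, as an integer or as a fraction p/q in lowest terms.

515

Stage 1: squarings mod 1064: 29^1=29, 29^2=841, 29^4=785, 29^8=169, 29^16=897, 29^32=225, 29^64=617, 29^128=841, 29^256=785, 29^512=169, 29^1024=897, 29^2048=225, 29^4096=617, 29^8192=841, 29^16384=785, 29^32768=169, 29^65536=897, 29^131072=225; 29^256598 = 29^2 * 29^4 * 29^16 * 29^64 * 29^512 * 29^2048 * 29^8192 * 29^16384 * 29^32768 * 29^65536 * 29^131072 = 169 (mod 1064); answer 169
Stage 2: U1 = 169; d = 6; total draws C(10,4) = 210; favorable C(6,2)*C(4,2) = 90; P = 3/7; answer 3/7
Stage 3: U2 = 3/7; threaded value p + q = 10; r = -7; cross terms: (-29*-15 - -22*-20)=-5, (-22*-35 - -22*-15)=440, (-22*-7 - -8*-35)=-126, (-8*35 - 3*-7)=-259, (3*25 - -4*35)=215, (-4*-20 - -29*25)=805; twice the area = |1070| = 1070; area = 535; boundary points = 1 + 20 + 14 + 1 + 1 + 5 = 42; strictly interior points = area - boundary/2 + 1 = 515; answer 515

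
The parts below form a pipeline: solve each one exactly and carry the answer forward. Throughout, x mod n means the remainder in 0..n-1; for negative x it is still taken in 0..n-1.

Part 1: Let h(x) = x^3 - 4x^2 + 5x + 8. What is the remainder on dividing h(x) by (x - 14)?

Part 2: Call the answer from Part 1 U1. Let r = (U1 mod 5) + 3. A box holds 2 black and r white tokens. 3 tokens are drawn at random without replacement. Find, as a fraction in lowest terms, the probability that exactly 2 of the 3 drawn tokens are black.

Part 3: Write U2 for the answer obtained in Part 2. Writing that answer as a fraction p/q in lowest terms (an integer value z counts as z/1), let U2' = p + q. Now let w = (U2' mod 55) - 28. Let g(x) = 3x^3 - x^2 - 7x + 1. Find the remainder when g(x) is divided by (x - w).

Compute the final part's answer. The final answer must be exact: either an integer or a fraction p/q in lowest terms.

Part 1: remainder = value at the root: 1*(14)^3 - 4*(14)^2 + 5*(14)^1 + 8 = (2744) + (-784) + (70) + (8) = 2038; answer 2038
Part 2: U1 = 2038; r = 6; total draws C(8,3) = 56; favorable C(2,2)*C(6,1) = 6; P = 3/28; answer 3/28
Part 3: U2 = 3/28; threaded value p + q = 31; w = 3; remainder = value at the root: 3*(3)^3 - 1*(3)^2 - 7*(3)^1 + 1 = (81) + (-9) + (-21) + (1) = 52; answer 52

52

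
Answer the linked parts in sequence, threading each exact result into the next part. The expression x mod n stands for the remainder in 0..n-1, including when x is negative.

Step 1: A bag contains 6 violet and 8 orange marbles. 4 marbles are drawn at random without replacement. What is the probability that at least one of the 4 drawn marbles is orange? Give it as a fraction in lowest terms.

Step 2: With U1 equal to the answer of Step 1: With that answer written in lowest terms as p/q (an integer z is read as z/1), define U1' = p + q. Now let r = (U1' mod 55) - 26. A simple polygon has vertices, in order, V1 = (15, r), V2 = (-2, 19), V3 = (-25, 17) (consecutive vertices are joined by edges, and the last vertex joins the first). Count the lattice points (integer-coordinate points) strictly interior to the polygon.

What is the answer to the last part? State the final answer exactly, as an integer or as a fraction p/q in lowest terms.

Step 1: total draws C(14,4) = 1001; complement C(6,4) = 15; favorable 1001 - 15 = 986; P = 986/1001; answer 986/1001
Step 2: U1 = 986/1001; threaded value p + q = 1987; r = -19; cross terms: (15*19 - -2*-19)=247, (-2*17 - -25*19)=441, (-25*-19 - 15*17)=220; twice the area = |908| = 908; area = 454; boundary points = 1 + 1 + 4 = 6; strictly interior points = area - boundary/2 + 1 = 452; answer 452

452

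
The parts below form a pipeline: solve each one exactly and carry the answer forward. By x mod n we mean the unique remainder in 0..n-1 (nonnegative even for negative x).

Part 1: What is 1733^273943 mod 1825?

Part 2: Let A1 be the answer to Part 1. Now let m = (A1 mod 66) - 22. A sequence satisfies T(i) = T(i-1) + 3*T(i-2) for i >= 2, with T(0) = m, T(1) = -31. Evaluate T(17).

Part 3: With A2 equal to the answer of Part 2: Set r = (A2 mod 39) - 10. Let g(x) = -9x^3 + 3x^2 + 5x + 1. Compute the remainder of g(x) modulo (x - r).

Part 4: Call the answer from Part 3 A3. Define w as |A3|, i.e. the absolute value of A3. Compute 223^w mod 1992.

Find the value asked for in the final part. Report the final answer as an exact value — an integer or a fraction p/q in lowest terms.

631

Part 1: squarings mod 1825: 1733^1=1733, 1733^2=1164, 1733^4=746, 1733^8=1716, 1733^16=931, 1733^32=1711, 1733^64=221, 1733^128=1391, 1733^256=381, 1733^512=986, 1733^1024=1296, 1733^2048=616, 1733^4096=1681, 1733^8192=661, 1733^16384=746, 1733^32768=1716, 1733^65536=931, 1733^131072=1711, 1733^262144=221; 1733^273943 = 1733^1 * 1733^2 * 1733^4 * 1733^16 * 1733^512 * 1733^1024 * 1733^2048 * 1733^8192 * 1733^262144 = 1187 (mod 1825); answer 1187
Part 2: A1 = 1187; m = 43; T(2) = 1*(-31) + 3*(43) = 98; iterating: T(2)=98, T(3)=5, T(4)=299, T(5)=314, T(6)=1211, T(7)=2153, T(8)=5786, T(9)=12245, T(10)=29603, T(11)=66338, T(12)=155147, T(13)=354161, T(14)=819602, T(15)=1882085, T(16)=4340891, T(17)=9987146; answer 9987146
Part 3: A2 = 9987146; r = 16; remainder = value at the root: -9*(16)^3 + 3*(16)^2 + 5*(16)^1 + 1 = (-36864) + (768) + (80) + (1) = -36015; answer -36015
Part 4: A3 = -36015; w = 36015; squarings mod 1992: 223^1=223, 223^2=1921, 223^4=1057, 223^8=1729, 223^16=1441, 223^32=817, 223^64=169, 223^128=673, 223^256=745, 223^512=1249, 223^1024=265, 223^2048=505, 223^4096=49, 223^8192=409, 223^16384=1945, 223^32768=217; 223^36015 = 223^1 * 223^2 * 223^4 * 223^8 * 223^32 * 223^128 * 223^1024 * 223^2048 * 223^32768 = 631 (mod 1992); answer 631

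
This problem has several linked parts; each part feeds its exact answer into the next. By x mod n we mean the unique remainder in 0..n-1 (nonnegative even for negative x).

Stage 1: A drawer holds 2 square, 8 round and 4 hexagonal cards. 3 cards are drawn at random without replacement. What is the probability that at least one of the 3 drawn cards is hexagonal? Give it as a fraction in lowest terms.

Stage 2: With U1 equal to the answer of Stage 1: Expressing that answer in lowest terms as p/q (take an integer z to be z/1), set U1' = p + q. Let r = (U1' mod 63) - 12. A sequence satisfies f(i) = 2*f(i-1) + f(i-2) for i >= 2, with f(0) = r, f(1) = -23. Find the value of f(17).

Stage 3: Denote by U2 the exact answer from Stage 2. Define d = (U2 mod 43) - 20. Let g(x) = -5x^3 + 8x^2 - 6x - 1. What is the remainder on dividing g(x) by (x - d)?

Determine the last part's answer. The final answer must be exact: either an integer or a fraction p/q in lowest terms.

-4261

Stage 1: total draws C(14,3) = 364; complement C(10,3) = 120; favorable 364 - 120 = 244; P = 61/91; answer 61/91
Stage 2: U1 = 61/91; threaded value p + q = 152; r = 14; f(2) = 2*(-23) + 1*(14) = -32; iterating: f(2)=-32, f(3)=-87, f(4)=-206, f(5)=-499, f(6)=-1204, f(7)=-2907, f(8)=-7018, f(9)=-16943, f(10)=-40904, f(11)=-98751, f(12)=-238406, f(13)=-575563, f(14)=-1389532, f(15)=-3354627, f(16)=-8098786, f(17)=-19552199; answer -19552199
Stage 3: U2 = -19552199; d = 10; remainder = value at the root: -5*(10)^3 + 8*(10)^2 - 6*(10)^1 - 1 = (-5000) + (800) + (-60) + (-1) = -4261; answer -4261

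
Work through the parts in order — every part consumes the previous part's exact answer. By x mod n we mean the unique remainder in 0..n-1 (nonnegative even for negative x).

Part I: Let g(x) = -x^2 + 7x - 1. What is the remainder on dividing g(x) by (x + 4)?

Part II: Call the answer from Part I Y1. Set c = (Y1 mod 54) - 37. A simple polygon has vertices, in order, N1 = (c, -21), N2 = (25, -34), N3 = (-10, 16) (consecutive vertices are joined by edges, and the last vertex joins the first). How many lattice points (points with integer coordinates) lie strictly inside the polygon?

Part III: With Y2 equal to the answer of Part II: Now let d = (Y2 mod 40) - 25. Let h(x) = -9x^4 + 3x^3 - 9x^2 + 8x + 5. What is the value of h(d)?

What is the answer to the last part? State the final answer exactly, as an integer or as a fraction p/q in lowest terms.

Part I: remainder = value at the root: -1*(-4)^2 + 7*(-4)^1 - 1 = (-16) + (-28) + (-1) = -45; answer -45
Part II: Y1 = -45; c = -28; cross terms: (-28*-34 - 25*-21)=1477, (25*16 - -10*-34)=60, (-10*-21 - -28*16)=658; twice the area = |2195| = 2195; area = 2195/2; boundary points = 1 + 5 + 1 = 7; strictly interior points = area - boundary/2 + 1 = 1095; answer 1095
Part III: Y2 = 1095; d = -10; -9*(-10)^4 + 3*(-10)^3 - 9*(-10)^2 + 8*(-10)^1 + 5 = (-90000) + (-3000) + (-900) + (-80) + (5) = -93975; answer -93975

-93975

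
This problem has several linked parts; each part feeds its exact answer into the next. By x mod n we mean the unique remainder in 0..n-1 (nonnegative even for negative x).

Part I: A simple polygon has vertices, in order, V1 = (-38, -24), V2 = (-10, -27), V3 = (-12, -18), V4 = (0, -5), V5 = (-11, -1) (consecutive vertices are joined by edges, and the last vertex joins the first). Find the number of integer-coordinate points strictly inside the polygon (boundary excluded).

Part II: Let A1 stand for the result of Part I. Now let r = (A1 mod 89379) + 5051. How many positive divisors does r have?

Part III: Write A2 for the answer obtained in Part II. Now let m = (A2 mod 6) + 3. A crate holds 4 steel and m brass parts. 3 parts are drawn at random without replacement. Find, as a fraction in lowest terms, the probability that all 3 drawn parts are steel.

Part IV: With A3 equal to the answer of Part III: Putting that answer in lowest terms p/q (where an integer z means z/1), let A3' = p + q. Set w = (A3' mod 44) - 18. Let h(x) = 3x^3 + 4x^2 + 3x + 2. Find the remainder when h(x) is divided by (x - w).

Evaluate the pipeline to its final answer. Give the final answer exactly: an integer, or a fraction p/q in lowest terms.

270

Part I: cross terms: (-38*-27 - -10*-24)=786, (-10*-18 - -12*-27)=-144, (-12*-5 - 0*-18)=60, (0*-1 - -11*-5)=-55, (-11*-24 - -38*-1)=226; twice the area = |873| = 873; area = 873/2; boundary points = 1 + 1 + 1 + 1 + 1 = 5; strictly interior points = area - boundary/2 + 1 = 435; answer 435
Part II: A1 = 435; r = 5486; 5486 = 2 * 13 * 211; number of divisors = (1+1) * (1+1) * (1+1) = 8; answer 8
Part III: A2 = 8; m = 5; total draws C(9,3) = 84; favorable C(4,3) = 4; P = 1/21; answer 1/21
Part IV: A3 = 1/21; threaded value p + q = 22; w = 4; remainder = value at the root: 3*(4)^3 + 4*(4)^2 + 3*(4)^1 + 2 = (192) + (64) + (12) + (2) = 270; answer 270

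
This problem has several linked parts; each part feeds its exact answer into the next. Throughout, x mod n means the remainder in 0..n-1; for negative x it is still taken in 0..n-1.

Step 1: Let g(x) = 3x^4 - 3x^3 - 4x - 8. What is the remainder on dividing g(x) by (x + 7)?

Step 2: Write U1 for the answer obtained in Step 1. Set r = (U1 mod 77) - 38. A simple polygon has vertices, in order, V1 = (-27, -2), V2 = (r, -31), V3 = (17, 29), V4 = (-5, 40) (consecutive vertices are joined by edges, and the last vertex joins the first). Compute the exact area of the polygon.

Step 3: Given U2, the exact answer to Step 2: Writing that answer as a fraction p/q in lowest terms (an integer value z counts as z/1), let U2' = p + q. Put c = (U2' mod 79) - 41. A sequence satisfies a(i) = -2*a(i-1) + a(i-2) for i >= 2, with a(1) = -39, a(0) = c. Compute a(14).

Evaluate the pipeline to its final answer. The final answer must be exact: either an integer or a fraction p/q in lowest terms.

4053945

Step 1: remainder = value at the root: 3*(-7)^4 - 3*(-7)^3 - 4*(-7)^1 - 8 = (7203) + (1029) + (28) + (-8) = 8252; answer 8252
Step 2: U1 = 8252; r = -25; cross terms: (-27*-31 - -25*-2)=787, (-25*29 - 17*-31)=-198, (17*40 - -5*29)=825, (-5*-2 - -27*40)=1090; twice the area = |2504| = 2504; area = 1252; answer 1252
Step 3: U2 = 1252; threaded value p + q = 1253; c = 27; a(2) = -2*(-39) + 1*(27) = 105; iterating: a(2)=105, a(3)=-249, a(4)=603, a(5)=-1455, a(6)=3513, a(7)=-8481, a(8)=20475, a(9)=-49431, a(10)=119337, a(11)=-288105, a(12)=695547, a(13)=-1679199, a(14)=4053945; answer 4053945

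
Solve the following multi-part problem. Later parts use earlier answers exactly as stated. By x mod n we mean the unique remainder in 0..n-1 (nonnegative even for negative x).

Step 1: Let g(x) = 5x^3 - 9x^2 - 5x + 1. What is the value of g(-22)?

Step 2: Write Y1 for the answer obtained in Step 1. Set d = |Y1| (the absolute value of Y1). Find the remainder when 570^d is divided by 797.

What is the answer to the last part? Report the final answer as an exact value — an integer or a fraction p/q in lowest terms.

610

Step 1: 5*(-22)^3 - 9*(-22)^2 - 5*(-22)^1 + 1 = (-53240) + (-4356) + (110) + (1) = -57485; answer -57485
Step 2: Y1 = -57485; d = 57485; squarings mod 797: 570^1=570, 570^2=521, 570^4=461, 570^8=519, 570^16=772, 570^32=625, 570^64=95, 570^128=258, 570^256=413, 570^512=11, 570^1024=121, 570^2048=295, 570^4096=152, 570^8192=788, 570^16384=81, 570^32768=185; 570^57485 = 570^1 * 570^4 * 570^8 * 570^128 * 570^8192 * 570^16384 * 570^32768 = 610 (mod 797); answer 610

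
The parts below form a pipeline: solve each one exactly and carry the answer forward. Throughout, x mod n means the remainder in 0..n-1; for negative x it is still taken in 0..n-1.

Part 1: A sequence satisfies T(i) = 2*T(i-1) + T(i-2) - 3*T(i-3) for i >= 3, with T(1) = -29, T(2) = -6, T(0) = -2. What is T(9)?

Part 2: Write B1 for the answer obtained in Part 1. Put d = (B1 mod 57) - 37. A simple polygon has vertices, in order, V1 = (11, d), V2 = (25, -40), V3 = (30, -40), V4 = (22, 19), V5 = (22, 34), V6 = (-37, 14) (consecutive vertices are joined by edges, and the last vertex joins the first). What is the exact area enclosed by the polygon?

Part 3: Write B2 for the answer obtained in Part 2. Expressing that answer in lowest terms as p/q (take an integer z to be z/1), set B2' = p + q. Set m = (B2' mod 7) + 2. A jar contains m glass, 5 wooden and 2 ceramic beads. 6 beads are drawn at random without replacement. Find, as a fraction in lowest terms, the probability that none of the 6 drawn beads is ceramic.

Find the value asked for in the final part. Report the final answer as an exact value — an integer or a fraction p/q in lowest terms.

Part 1: T(3) = 2*(-6) + 1*(-29) - 3*(-2) = -35; iterating: T(3)=-35, T(4)=11, T(5)=5, T(6)=126, T(7)=224, T(8)=559, T(9)=964; answer 964
Part 2: B1 = 964; d = 15; cross terms: (11*-40 - 25*15)=-815, (25*-40 - 30*-40)=200, (30*19 - 22*-40)=1450, (22*34 - 22*19)=330, (22*14 - -37*34)=1566, (-37*15 - 11*14)=-709; twice the area = |2022| = 2022; area = 1011; answer 1011
Part 3: B2 = 1011; threaded value p + q = 1012; m = 6; total draws C(13,6) = 1716; favorable C(11,6) = 462; P = 7/26; answer 7/26

7/26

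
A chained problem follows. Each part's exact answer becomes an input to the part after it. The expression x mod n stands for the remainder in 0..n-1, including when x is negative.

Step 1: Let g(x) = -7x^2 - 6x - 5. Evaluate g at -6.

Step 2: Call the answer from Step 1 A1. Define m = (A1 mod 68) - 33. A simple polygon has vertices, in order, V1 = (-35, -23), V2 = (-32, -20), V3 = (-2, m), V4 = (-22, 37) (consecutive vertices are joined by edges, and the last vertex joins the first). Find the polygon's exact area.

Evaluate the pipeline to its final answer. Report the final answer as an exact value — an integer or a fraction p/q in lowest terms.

1471/2

Step 1: -7*(-6)^2 - 6*(-6)^1 - 5 = (-252) + (36) + (-5) = -221; answer -221
Step 2: A1 = -221; m = 18; cross terms: (-35*-20 - -32*-23)=-36, (-32*18 - -2*-20)=-616, (-2*37 - -22*18)=322, (-22*-23 - -35*37)=1801; twice the area = |1471| = 1471; area = 1471/2; answer 1471/2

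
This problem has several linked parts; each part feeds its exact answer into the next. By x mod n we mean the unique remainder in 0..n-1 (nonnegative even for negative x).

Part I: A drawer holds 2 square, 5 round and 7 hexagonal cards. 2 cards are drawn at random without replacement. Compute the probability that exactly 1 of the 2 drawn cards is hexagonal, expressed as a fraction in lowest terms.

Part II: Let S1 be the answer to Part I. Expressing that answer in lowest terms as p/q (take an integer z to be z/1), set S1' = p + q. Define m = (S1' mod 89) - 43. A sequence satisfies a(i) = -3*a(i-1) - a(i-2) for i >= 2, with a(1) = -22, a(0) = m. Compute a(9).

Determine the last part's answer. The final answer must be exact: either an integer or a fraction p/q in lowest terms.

-79549

Part I: total draws C(14,2) = 91; favorable C(7,1)*C(7,1) = 49; P = 7/13; answer 7/13
Part II: S1 = 7/13; threaded value p + q = 20; m = -23; a(2) = -3*(-22) - 1*(-23) = 89; iterating: a(2)=89, a(3)=-245, a(4)=646, a(5)=-1693, a(6)=4433, a(7)=-11606, a(8)=30385, a(9)=-79549; answer -79549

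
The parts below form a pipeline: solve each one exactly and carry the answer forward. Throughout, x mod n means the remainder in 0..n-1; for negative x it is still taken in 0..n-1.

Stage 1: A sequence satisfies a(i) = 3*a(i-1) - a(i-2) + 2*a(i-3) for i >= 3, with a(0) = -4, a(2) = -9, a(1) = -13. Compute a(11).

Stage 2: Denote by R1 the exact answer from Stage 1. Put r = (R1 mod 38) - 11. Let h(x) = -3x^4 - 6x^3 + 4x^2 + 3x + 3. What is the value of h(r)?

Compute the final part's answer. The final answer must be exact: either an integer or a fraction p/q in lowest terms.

Stage 1: a(3) = 3*(-9) - 1*(-13) + 2*(-4) = -22; iterating: a(3)=-22, a(4)=-83, a(5)=-245, a(6)=-696, a(7)=-2009, a(8)=-5821, a(9)=-16846, a(10)=-48735, a(11)=-141001; answer -141001
Stage 2: R1 = -141001; r = 6; -3*(6)^4 - 6*(6)^3 + 4*(6)^2 + 3*(6)^1 + 3 = (-3888) + (-1296) + (144) + (18) + (3) = -5019; answer -5019

-5019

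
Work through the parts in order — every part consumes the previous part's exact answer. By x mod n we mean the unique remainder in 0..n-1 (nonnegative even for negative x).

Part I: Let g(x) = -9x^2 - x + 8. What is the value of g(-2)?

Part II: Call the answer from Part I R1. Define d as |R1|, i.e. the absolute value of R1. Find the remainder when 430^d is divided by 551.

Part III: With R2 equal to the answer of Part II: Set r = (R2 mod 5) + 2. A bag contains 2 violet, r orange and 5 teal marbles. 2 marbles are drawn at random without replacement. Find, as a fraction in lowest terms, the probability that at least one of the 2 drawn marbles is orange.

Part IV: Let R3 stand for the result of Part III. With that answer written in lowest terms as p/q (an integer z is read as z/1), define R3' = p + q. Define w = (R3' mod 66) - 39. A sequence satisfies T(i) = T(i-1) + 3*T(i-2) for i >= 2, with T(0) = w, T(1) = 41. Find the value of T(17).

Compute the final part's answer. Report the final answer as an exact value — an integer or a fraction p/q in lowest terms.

19493465

Part I: -9*(-2)^2 - 1*(-2)^1 + 8 = (-36) + (2) + (8) = -26; answer -26
Part II: R1 = -26; d = 26; squarings mod 551: 430^1=430, 430^2=315, 430^4=45, 430^8=372, 430^16=83; 430^26 = 430^2 * 430^8 * 430^16 = 239 (mod 551); answer 239
Part III: R2 = 239; r = 6; total draws C(13,2) = 78; complement C(7,2) = 21; favorable 78 - 21 = 57; P = 19/26; answer 19/26
Part IV: R3 = 19/26; threaded value p + q = 45; w = 6; T(2) = 1*(41) + 3*(6) = 59; iterating: T(2)=59, T(3)=182, T(4)=359, T(5)=905, T(6)=1982, T(7)=4697, T(8)=10643, T(9)=24734, T(10)=56663, T(11)=130865, T(12)=300854, T(13)=693449, T(14)=1596011, T(15)=3676358, T(16)=8464391, T(17)=19493465; answer 19493465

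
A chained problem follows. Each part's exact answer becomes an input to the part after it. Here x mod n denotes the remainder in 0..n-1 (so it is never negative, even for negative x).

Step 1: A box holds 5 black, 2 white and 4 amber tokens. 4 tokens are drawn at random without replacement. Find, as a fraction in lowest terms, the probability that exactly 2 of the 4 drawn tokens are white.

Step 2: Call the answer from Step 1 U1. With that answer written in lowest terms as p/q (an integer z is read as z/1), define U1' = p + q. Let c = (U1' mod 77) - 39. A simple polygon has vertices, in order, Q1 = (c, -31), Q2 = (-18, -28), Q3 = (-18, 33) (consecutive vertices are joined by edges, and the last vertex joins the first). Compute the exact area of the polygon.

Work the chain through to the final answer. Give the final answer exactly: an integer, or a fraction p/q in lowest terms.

1220

Step 1: total draws C(11,4) = 330; favorable C(2,2)*C(9,2) = 36; P = 6/55; answer 6/55
Step 2: U1 = 6/55; threaded value p + q = 61; c = 22; cross terms: (22*-28 - -18*-31)=-1174, (-18*33 - -18*-28)=-1098, (-18*-31 - 22*33)=-168; twice the area = |-2440| = 2440; area = 1220; answer 1220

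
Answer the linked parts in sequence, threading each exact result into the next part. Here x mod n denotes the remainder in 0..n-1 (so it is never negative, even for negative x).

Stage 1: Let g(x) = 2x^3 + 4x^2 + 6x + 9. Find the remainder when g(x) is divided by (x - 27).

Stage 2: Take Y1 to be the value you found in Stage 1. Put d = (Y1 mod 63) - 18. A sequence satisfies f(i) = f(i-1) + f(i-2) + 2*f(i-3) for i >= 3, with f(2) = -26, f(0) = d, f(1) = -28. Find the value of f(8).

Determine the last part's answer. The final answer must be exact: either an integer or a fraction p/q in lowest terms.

-674

Stage 1: remainder = value at the root: 2*(27)^3 + 4*(27)^2 + 6*(27)^1 + 9 = (39366) + (2916) + (162) + (9) = 42453; answer 42453
Stage 2: Y1 = 42453; d = 36; f(3) = 1*(-26) + 1*(-28) + 2*(36) = 18; iterating: f(3)=18, f(4)=-64, f(5)=-98, f(6)=-126, f(7)=-352, f(8)=-674; answer -674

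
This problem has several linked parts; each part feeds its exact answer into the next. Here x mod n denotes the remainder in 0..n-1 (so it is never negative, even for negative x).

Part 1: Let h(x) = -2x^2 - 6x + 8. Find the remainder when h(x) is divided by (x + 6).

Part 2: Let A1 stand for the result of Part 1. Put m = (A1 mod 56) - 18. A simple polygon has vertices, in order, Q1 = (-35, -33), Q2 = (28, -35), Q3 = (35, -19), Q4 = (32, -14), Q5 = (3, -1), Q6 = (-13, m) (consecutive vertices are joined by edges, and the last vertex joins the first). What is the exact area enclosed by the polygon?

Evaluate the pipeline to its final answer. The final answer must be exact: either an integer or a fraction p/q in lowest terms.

1883

Part 1: remainder = value at the root: -2*(-6)^2 - 6*(-6)^1 + 8 = (-72) + (36) + (8) = -28; answer -28
Part 2: A1 = -28; m = 10; cross terms: (-35*-35 - 28*-33)=2149, (28*-19 - 35*-35)=693, (35*-14 - 32*-19)=118, (32*-1 - 3*-14)=10, (3*10 - -13*-1)=17, (-13*-33 - -35*10)=779; twice the area = |3766| = 3766; area = 1883; answer 1883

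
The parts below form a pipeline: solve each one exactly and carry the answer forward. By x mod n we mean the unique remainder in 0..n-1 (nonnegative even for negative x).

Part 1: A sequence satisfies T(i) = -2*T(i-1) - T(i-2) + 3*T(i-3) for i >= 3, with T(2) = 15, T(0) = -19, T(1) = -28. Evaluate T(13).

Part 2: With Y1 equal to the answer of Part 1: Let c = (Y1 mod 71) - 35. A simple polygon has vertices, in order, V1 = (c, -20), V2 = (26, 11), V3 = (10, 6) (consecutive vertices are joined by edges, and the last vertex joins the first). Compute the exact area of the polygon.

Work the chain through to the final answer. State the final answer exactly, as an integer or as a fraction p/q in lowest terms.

248

Part 1: T(3) = -2*(15) - 1*(-28) + 3*(-19) = -59; iterating: T(3)=-59, T(4)=19, T(5)=66, T(6)=-328, T(7)=647, T(8)=-768, T(9)=-95, T(10)=2899, T(11)=-8007, T(12)=12830, T(13)=-8956; answer -8956
Part 2: Y1 = -8956; c = 26; cross terms: (26*11 - 26*-20)=806, (26*6 - 10*11)=46, (10*-20 - 26*6)=-356; twice the area = |496| = 496; area = 248; answer 248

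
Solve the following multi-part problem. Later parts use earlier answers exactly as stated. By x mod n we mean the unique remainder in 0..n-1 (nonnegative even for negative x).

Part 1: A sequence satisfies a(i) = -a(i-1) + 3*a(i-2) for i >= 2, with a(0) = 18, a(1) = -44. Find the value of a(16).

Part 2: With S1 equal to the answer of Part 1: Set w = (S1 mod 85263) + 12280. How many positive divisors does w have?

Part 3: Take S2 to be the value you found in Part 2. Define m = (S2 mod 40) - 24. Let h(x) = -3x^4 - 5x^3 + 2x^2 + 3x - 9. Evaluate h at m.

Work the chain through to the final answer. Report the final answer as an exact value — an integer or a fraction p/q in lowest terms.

Part 1: a(2) = -1*(-44) + 3*(18) = 98; iterating: a(2)=98, a(3)=-230, a(4)=524, a(5)=-1214, a(6)=2786, a(7)=-6428, a(8)=14786, a(9)=-34070, a(10)=78428, a(11)=-180638, a(12)=415922, a(13)=-957836, a(14)=2205602, a(15)=-5079110, a(16)=11695916; answer 11695916
Part 2: S1 = 11695916; w = 27165; 27165 = 3 * 5 * 1811; number of divisors = (1+1) * (1+1) * (1+1) = 8; answer 8
Part 3: S2 = 8; m = -16; -3*(-16)^4 - 5*(-16)^3 + 2*(-16)^2 + 3*(-16)^1 - 9 = (-196608) + (20480) + (512) + (-48) + (-9) = -175673; answer -175673

-175673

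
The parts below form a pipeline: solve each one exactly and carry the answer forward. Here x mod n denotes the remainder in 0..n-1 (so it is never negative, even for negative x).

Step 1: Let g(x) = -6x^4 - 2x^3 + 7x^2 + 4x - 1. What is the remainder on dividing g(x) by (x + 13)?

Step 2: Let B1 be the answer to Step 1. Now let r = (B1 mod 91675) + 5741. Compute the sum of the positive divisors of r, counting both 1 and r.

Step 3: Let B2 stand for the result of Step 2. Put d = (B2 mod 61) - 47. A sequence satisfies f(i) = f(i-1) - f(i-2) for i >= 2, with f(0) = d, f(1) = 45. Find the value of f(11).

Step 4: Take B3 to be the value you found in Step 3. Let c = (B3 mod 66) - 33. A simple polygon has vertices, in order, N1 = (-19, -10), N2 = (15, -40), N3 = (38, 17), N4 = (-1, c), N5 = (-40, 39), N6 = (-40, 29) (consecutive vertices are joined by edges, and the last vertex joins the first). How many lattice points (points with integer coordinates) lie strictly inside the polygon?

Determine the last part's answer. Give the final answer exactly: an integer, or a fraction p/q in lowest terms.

Step 1: remainder = value at the root: -6*(-13)^4 - 2*(-13)^3 + 7*(-13)^2 + 4*(-13)^1 - 1 = (-171366) + (4394) + (1183) + (-52) + (-1) = -165842; answer -165842
Step 2: B1 = -165842; r = 23249; 23249 = 67 * 347; sigma = (1 + 67) * (1 + 347) = 68 * 348 = 23664; answer 23664
Step 3: B2 = 23664; d = 10; f(2) = 1*(45) - 1*(10) = 35; iterating: f(2)=35, f(3)=-10, f(4)=-45, f(5)=-35, f(6)=10, f(7)=45, f(8)=35, f(9)=-10, f(10)=-45, f(11)=-35; answer -35
Step 4: B3 = -35; c = -2; cross terms: (-19*-40 - 15*-10)=910, (15*17 - 38*-40)=1775, (38*-2 - -1*17)=-59, (-1*39 - -40*-2)=-119, (-40*29 - -40*39)=400, (-40*-10 - -19*29)=951; twice the area = |3858| = 3858; area = 1929; boundary points = 2 + 1 + 1 + 1 + 10 + 3 = 18; strictly interior points = area - boundary/2 + 1 = 1921; answer 1921

1921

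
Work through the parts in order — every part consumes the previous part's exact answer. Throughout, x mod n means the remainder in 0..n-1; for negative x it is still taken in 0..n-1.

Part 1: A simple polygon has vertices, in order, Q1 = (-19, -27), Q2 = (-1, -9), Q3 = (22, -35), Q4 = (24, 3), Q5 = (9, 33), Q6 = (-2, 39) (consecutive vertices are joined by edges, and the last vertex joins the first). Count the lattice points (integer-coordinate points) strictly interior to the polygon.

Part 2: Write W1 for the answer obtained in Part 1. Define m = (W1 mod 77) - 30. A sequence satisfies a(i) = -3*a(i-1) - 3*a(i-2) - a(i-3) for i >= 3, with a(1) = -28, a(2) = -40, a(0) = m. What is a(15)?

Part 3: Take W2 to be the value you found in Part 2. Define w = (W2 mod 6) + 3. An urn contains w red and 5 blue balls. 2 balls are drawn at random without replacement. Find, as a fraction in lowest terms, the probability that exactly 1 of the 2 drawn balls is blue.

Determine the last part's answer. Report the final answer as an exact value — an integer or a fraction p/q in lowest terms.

15/28

Part 1: cross terms: (-19*-9 - -1*-27)=144, (-1*-35 - 22*-9)=233, (22*3 - 24*-35)=906, (24*33 - 9*3)=765, (9*39 - -2*33)=417, (-2*-27 - -19*39)=795; twice the area = |3260| = 3260; area = 1630; boundary points = 18 + 1 + 2 + 15 + 1 + 1 = 38; strictly interior points = area - boundary/2 + 1 = 1612; answer 1612
Part 2: W1 = 1612; m = 42; a(3) = -3*(-40) - 3*(-28) - 1*(42) = 162; iterating: a(3)=162, a(4)=-338, a(5)=568, a(6)=-852, a(7)=1190, a(8)=-1582, a(9)=2028, a(10)=-2528, a(11)=3082, a(12)=-3690, a(13)=4352, a(14)=-5068, a(15)=5838; answer 5838
Part 3: W2 = 5838; w = 3; total draws C(8,2) = 28; favorable C(5,1)*C(3,1) = 15; P = 15/28; answer 15/28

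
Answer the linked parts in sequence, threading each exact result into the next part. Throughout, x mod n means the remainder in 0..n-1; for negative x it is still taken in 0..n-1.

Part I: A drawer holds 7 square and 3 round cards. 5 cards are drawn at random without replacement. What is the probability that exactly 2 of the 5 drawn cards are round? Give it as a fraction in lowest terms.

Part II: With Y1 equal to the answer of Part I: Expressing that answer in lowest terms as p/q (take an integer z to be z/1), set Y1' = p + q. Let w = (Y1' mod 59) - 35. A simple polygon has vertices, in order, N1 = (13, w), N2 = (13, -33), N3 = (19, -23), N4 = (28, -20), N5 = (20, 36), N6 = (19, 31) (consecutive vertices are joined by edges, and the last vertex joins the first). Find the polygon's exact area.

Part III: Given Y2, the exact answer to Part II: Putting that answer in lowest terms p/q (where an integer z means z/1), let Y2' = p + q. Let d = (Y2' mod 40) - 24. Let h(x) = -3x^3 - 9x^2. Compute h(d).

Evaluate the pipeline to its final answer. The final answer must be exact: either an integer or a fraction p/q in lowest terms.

150

Part I: total draws C(10,5) = 252; favorable C(3,2)*C(7,3) = 105; P = 5/12; answer 5/12
Part II: Y1 = 5/12; threaded value p + q = 17; w = -18; cross terms: (13*-33 - 13*-18)=-195, (13*-23 - 19*-33)=328, (19*-20 - 28*-23)=264, (28*36 - 20*-20)=1408, (20*31 - 19*36)=-64, (19*-18 - 13*31)=-745; twice the area = |996| = 996; area = 498; answer 498
Part III: Y2 = 498; threaded value p + q = 499; d = -5; -3*(-5)^3 - 9*(-5)^2 = (375) + (-225) = 150; answer 150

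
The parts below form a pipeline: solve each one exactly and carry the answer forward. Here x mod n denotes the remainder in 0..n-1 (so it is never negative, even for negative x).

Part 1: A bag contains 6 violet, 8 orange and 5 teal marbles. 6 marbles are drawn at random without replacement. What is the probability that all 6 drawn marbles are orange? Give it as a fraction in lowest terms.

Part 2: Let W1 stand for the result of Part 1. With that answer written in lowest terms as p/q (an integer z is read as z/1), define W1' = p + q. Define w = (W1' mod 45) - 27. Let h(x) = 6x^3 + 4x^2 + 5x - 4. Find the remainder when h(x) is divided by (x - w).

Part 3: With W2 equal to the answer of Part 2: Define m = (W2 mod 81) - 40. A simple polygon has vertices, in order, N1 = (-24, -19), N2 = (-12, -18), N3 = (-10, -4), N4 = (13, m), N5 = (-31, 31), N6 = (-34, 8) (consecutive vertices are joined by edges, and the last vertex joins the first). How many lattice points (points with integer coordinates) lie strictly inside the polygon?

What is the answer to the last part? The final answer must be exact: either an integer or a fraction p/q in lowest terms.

1029

Part 1: total draws C(19,6) = 27132; favorable C(8,6) = 28; P = 1/969; answer 1/969
Part 2: W1 = 1/969; threaded value p + q = 970; w = -2; remainder = value at the root: 6*(-2)^3 + 4*(-2)^2 + 5*(-2)^1 - 4 = (-48) + (16) + (-10) + (-4) = -46; answer -46
Part 3: W2 = -46; m = -5; cross terms: (-24*-18 - -12*-19)=204, (-12*-4 - -10*-18)=-132, (-10*-5 - 13*-4)=102, (13*31 - -31*-5)=248, (-31*8 - -34*31)=806, (-34*-19 - -24*8)=838; twice the area = |2066| = 2066; area = 1033; boundary points = 1 + 2 + 1 + 4 + 1 + 1 = 10; strictly interior points = area - boundary/2 + 1 = 1029; answer 1029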